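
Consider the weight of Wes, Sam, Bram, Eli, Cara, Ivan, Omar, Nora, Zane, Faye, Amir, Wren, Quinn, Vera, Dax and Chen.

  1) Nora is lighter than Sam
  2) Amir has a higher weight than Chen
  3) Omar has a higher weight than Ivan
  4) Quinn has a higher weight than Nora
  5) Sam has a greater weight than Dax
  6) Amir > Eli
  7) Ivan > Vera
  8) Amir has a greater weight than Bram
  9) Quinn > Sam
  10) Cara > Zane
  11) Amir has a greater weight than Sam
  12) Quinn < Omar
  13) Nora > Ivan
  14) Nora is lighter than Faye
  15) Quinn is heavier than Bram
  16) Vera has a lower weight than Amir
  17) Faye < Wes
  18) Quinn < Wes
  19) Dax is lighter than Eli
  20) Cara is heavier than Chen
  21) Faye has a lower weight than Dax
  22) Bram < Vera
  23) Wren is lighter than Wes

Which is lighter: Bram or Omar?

Following the relations from Bram: Bram < Vera < Ivan < Nora < Faye < Dax < Sam < Quinn < Omar.
So Bram < Omar; Bram is the lighter of the two.

Bram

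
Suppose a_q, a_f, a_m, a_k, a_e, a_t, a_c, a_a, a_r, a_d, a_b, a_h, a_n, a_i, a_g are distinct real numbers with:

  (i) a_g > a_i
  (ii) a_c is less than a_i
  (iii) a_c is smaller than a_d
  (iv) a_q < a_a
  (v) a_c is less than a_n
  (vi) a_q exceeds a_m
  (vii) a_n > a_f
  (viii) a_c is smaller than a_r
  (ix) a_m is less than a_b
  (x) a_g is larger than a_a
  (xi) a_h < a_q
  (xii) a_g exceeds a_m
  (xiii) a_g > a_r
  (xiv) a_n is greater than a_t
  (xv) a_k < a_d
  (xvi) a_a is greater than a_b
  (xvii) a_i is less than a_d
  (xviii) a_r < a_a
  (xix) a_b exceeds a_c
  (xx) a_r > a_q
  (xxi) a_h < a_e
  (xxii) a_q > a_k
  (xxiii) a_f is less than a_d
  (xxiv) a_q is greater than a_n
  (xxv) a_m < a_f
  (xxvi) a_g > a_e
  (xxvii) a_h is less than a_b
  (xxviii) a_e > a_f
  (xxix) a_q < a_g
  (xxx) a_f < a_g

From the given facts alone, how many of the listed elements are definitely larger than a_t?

5

From a_t the given relations immediately reach a_n.
From those, a_q — 2 in total.
From those, a_r, a_a, a_g — 5 in total.
No other element is forced above a_t by the given relations, so the count is 5.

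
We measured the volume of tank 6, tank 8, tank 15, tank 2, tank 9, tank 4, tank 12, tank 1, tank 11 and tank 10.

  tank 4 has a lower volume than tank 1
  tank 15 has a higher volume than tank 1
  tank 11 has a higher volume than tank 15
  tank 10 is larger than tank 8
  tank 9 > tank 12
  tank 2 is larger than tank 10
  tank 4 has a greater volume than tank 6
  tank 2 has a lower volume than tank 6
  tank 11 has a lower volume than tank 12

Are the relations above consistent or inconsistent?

The single ordering tank 8 < tank 10 < tank 2 < tank 6 < tank 4 < tank 1 < tank 15 < tank 11 < tank 12 < tank 9 satisfies every listed relation, so no contradiction arises.

consistent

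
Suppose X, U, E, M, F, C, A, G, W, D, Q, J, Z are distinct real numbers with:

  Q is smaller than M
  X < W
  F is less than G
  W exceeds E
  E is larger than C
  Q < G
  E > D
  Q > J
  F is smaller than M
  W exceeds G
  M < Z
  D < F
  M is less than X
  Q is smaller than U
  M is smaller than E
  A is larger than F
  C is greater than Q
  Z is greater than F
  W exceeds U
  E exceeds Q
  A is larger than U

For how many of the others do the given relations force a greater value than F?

Directly above F: M, G, Z, A.
One step further: E, X, W (7 so far).
Nothing else is reachable above F; 7 in all.

7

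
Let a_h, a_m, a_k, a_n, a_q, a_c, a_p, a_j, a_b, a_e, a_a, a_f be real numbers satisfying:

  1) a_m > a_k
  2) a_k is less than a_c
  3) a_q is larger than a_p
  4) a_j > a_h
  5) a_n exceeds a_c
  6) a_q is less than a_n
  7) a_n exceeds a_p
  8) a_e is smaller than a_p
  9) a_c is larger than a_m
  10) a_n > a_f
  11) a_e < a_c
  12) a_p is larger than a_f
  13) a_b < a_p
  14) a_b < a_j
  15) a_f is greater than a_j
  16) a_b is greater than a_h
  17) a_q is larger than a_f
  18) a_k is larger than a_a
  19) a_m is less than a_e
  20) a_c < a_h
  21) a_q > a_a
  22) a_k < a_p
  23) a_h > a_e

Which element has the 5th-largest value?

Piecing the relations together gives one ordering: a_a < a_k < a_m < a_e < a_c < a_h < a_b < a_j < a_f < a_p < a_q < a_n.
Counting 5 from the largest end gives a_j.

a_j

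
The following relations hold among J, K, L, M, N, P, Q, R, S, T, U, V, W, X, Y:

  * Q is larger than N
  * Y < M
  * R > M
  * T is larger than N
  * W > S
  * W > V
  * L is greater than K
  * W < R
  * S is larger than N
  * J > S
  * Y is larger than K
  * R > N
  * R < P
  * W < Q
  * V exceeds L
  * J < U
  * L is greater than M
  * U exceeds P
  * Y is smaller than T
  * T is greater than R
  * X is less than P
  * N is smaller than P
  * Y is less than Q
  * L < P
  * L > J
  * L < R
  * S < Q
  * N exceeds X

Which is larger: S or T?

S < J and J < L give S < L.
With L < V: S < J < L < V.
Then V < W extends the chain to W.
With W < R: S < J < L < V < W < R.
Then R < T extends the chain to T.
So S < T; T is the larger of the two.

T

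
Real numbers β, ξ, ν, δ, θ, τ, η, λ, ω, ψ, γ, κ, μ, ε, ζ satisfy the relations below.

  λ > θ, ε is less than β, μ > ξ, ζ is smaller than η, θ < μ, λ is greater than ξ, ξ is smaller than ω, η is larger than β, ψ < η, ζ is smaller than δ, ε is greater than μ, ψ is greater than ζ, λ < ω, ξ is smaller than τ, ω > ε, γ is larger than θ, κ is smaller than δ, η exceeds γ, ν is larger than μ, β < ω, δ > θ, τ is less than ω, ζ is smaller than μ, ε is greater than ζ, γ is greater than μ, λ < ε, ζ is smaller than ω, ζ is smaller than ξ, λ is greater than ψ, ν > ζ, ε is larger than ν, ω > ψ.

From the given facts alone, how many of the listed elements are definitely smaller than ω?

10

From ω the given relations immediately reach ζ, ξ, ψ, λ, τ, ε, β.
From those, θ, μ, ν — 10 in total.
No other element is forced below ω by the given relations, so the count is 10.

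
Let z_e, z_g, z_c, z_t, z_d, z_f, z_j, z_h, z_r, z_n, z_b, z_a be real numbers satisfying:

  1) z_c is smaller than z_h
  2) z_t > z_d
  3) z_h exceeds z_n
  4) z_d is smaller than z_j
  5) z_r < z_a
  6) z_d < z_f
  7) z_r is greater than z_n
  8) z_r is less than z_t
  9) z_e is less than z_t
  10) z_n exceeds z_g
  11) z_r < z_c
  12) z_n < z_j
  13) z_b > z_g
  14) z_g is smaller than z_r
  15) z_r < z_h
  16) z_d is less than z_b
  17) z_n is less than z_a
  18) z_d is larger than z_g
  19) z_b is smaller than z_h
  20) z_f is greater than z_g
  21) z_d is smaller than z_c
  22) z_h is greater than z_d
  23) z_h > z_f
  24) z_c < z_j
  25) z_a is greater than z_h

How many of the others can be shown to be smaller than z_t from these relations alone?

5

Directly below z_t: z_r, z_d, z_e.
One step further: z_g, z_n (5 so far).
No other element is forced below z_t by the given relations, so the count is 5.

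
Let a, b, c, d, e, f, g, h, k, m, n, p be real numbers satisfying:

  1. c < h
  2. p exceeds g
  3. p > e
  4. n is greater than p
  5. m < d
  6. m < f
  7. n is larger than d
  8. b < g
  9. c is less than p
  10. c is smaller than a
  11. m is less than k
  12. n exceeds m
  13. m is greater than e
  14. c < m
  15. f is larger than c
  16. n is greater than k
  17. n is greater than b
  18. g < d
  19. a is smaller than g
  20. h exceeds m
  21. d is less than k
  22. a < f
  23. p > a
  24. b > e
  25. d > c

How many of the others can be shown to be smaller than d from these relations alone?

6

The elements the relations force below d are e, b, c, m, a, g — no chain reaches any other.
That is 6.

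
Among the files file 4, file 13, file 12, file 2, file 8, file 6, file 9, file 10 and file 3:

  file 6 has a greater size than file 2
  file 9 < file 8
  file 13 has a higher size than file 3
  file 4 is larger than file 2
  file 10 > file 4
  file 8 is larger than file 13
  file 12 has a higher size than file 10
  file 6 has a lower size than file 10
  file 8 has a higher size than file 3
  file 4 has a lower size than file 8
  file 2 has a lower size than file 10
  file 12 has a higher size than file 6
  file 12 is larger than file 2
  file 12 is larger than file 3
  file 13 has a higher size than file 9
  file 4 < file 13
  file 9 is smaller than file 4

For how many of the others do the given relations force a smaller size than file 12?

Directly below file 12: file 2, file 3, file 6, file 10.
One step further: file 4 (5 so far).
One step further: file 9 (6 so far).
No other element is forced below file 12 by the given relations, so the count is 6.

6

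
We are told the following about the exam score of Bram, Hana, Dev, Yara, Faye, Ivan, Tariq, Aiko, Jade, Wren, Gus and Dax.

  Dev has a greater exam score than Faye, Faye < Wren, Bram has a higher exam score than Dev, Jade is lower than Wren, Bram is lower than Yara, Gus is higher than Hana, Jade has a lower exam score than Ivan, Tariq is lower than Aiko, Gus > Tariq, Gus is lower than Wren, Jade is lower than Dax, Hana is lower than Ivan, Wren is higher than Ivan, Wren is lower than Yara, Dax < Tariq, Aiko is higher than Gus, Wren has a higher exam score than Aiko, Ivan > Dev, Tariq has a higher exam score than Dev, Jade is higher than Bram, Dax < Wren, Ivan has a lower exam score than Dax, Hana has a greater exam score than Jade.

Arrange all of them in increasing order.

The consecutive links are each given: Faye < Dev; Dev < Bram; Bram < Jade; Jade < Hana; Hana < Ivan; Ivan < Dax; Dax < Tariq; Tariq < Gus; Gus < Aiko; Aiko < Wren; Wren < Yara.

Faye < Dev < Bram < Jade < Hana < Ivan < Dax < Tariq < Gus < Aiko < Wren < Yara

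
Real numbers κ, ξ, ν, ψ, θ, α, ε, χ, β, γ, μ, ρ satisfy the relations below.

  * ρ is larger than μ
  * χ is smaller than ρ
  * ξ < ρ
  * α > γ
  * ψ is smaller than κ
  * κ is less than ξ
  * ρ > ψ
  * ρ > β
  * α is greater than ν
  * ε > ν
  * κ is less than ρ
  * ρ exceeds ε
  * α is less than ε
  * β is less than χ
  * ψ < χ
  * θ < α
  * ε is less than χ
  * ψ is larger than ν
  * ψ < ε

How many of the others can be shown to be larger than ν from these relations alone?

From ν the given relations immediately reach ψ, α, ε.
From those, κ, χ, ρ — 6 in total.
From those, ξ — 7 in total.
No other element is forced above ν by the given relations, so the count is 7.

7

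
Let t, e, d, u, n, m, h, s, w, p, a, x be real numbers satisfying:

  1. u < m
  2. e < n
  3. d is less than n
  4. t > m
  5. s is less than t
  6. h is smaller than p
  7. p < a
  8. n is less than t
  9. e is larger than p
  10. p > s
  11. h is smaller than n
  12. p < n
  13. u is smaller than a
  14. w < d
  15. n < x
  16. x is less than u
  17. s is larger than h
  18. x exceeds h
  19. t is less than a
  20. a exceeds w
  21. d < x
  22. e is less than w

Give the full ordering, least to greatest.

h < s < p < e < w < d < n < x < u < m < t < a

Nothing is placed below h, so it is least; from there h < s; s < p; p < e; e < w; w < d; d < n; n < x; x < u; u < m; m < t; t < a, each given directly.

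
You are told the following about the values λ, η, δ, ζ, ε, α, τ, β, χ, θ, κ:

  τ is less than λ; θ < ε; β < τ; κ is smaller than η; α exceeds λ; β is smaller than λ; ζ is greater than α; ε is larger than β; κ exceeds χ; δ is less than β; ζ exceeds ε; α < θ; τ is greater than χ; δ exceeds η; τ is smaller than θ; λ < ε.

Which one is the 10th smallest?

ε

Piecing the relations together gives one ordering: χ < κ < η < δ < β < τ < λ < α < θ < ε < ζ.
Counting 10 from the smallest end gives ε.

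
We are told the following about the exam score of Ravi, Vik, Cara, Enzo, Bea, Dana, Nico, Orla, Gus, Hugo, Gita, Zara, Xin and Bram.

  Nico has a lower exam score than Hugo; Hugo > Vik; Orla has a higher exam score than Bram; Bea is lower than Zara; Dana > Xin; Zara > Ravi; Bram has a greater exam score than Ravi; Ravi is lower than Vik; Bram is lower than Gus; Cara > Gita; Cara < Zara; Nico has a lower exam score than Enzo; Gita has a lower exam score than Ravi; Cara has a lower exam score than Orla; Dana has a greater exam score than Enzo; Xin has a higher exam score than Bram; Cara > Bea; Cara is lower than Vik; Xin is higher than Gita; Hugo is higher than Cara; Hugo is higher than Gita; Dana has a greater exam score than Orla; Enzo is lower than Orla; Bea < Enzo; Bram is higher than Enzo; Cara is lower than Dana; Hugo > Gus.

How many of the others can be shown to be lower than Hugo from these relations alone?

9

From Hugo the given relations immediately reach Gita, Nico, Cara, Vik, Gus.
From those, Bea, Ravi, Bram — 8 in total.
From those, Enzo — 9 in total.
No other element is forced below Hugo by the given relations, so the count is 9.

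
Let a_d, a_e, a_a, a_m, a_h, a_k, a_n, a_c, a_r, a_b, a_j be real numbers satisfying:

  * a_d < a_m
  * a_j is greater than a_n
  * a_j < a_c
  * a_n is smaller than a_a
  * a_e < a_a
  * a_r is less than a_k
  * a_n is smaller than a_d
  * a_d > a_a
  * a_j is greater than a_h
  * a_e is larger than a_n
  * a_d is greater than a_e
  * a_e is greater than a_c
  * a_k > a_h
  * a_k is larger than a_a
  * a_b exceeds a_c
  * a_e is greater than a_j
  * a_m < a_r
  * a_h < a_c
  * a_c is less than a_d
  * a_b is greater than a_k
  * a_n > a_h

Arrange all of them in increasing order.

Nothing is placed below a_h, so it is least; from there a_h < a_n; a_n < a_j; a_j < a_c; a_c < a_e; a_e < a_a; a_a < a_d; a_d < a_m; a_m < a_r; a_r < a_k; a_k < a_b, each given directly.

a_h < a_n < a_j < a_c < a_e < a_a < a_d < a_m < a_r < a_k < a_b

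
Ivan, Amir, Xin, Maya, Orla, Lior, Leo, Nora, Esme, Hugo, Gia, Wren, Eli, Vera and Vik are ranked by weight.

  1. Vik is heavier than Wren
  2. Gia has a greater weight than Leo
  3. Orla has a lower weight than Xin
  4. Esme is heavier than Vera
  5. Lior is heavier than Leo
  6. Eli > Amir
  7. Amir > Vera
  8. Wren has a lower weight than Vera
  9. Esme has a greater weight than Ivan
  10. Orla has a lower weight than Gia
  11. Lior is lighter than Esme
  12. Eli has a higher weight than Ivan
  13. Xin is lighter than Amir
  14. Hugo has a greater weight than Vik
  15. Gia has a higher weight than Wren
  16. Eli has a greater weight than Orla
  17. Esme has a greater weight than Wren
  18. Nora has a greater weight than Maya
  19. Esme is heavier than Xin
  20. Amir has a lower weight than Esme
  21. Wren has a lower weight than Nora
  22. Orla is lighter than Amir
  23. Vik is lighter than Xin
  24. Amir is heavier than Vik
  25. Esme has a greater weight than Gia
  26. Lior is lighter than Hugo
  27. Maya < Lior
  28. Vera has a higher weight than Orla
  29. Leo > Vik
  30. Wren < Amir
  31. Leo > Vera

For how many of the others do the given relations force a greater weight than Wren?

11

Directly above Wren: Vik, Vera, Amir, Gia, Esme, Nora.
One step further: Xin, Leo, Eli, Hugo (10 so far).
One step further: Lior (11 so far).
Nothing else is reachable above Wren; 11 in all.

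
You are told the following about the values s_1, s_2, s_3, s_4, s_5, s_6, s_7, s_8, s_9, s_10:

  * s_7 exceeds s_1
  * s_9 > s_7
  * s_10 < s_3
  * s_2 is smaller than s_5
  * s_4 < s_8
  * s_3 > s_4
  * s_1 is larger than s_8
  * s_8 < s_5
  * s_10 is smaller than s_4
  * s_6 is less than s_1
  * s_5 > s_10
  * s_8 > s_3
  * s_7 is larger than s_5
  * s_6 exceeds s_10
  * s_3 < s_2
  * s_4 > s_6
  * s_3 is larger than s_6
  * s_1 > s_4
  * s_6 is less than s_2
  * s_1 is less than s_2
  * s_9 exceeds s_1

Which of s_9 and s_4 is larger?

Link the given pairs in sequence: s_4 < s_3; s_3 < s_8; s_8 < s_1; s_1 < s_2; s_2 < s_5; s_5 < s_7; s_7 < s_9.
Together: s_4 < s_3 < s_8 < s_1 < s_2 < s_5 < s_7 < s_9.
So s_4 < s_9; s_9 is the larger of the two.

s_9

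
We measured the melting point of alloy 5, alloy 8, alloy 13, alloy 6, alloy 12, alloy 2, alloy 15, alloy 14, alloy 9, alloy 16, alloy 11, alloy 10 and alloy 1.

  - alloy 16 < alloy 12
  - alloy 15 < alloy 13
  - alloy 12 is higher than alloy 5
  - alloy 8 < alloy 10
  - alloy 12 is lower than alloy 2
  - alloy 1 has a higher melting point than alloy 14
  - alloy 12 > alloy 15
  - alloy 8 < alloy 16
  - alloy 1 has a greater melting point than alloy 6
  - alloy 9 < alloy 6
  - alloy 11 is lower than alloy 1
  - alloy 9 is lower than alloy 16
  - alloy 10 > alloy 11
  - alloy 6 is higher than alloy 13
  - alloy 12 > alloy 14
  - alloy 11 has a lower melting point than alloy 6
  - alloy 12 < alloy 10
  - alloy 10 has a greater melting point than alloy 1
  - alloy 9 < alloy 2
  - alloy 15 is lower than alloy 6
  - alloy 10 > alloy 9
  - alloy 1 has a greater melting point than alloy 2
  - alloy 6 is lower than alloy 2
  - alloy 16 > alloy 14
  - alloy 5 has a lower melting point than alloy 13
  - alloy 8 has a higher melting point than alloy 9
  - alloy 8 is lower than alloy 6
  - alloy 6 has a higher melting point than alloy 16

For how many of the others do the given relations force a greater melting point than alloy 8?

From alloy 8 the given relations immediately reach alloy 16, alloy 6, alloy 10.
From those, alloy 12, alloy 2, alloy 1 — 6 in total.
No other element is forced above alloy 8 by the given relations, so the count is 6.

6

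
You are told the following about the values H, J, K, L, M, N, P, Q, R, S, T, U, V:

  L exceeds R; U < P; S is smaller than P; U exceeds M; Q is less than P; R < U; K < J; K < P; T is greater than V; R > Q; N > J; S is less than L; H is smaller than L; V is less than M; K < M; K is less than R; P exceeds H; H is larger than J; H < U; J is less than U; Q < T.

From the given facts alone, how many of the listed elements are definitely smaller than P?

9

From P the given relations immediately reach K, Q, S, H, U.
From those, J, M, R — 8 in total.
From those, V — 9 in total.
No other element is forced below P by the given relations, so the count is 9.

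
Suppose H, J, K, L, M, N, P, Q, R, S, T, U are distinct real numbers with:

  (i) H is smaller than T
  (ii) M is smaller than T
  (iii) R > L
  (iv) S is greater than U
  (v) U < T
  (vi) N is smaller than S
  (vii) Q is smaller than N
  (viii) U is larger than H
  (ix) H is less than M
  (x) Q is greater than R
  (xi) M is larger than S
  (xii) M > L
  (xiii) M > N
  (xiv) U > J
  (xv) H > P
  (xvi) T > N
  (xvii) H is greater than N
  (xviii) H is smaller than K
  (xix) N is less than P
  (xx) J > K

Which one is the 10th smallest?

The consecutive relations fix a unique order: L < R < Q < N < P < H < K < J < U < S < M < T.
Counting 10 from the smallest end gives S.

S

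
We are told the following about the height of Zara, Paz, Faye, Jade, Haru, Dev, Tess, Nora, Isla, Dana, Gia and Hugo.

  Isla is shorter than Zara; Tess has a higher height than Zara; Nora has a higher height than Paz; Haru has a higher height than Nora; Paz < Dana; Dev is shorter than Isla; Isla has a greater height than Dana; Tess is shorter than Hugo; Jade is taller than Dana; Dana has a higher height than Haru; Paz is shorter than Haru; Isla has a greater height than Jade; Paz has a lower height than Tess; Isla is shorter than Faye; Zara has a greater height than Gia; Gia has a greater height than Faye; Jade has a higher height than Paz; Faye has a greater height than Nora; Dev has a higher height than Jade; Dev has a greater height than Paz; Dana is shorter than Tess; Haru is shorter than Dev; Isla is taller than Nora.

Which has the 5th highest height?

Faye

Chaining the given pairs: Paz < Nora < Haru < Dana < Jade < Dev < Isla < Faye < Gia < Zara < Tess < Hugo.
The 5th largest is Faye.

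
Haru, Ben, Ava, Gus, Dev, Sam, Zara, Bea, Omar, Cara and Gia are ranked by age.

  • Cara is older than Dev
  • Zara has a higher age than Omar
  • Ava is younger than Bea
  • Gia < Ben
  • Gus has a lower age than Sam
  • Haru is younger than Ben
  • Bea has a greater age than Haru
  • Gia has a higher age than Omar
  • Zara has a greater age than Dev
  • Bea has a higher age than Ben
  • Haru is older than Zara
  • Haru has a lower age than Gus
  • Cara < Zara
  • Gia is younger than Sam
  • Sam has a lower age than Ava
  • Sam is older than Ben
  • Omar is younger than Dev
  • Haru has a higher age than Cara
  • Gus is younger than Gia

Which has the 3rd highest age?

Sam

Chaining the given pairs: Omar < Dev < Cara < Zara < Haru < Gus < Gia < Ben < Sam < Ava < Bea.
Counting 3 from the largest end gives Sam.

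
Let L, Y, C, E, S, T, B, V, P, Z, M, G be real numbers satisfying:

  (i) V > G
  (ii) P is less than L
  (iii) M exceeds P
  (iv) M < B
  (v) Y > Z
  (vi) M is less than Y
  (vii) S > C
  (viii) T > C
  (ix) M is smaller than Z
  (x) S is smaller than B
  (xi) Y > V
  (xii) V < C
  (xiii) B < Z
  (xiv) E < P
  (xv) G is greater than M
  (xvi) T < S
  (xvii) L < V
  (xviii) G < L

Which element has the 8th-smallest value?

T

Chaining the given pairs: E < P < M < G < L < V < C < T < S < B < Z < Y.
The 8th smallest is T.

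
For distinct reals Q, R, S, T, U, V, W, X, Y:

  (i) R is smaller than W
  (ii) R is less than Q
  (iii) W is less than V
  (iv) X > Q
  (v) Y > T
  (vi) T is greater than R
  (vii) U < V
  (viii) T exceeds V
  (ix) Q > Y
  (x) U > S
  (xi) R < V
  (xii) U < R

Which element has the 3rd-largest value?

Y

Chaining the given pairs: S < U < R < W < V < T < Y < Q < X.
The 3rd largest is Y.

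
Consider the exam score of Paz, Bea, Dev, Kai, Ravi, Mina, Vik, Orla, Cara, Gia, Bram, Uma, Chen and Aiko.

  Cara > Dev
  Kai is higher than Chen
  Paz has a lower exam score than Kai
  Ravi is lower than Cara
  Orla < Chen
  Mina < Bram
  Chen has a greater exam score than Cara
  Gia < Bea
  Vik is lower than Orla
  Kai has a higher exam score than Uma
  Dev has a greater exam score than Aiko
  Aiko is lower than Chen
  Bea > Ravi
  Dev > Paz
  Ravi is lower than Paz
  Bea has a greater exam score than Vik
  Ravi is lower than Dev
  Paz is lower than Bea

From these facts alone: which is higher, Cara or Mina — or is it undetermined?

Following every chain through Mina: above Mina we get Bram.
Cara is not reached, and no chain runs the other way from Cara to Mina.
So the given relations leave the order of Mina and Cara undetermined.

undetermined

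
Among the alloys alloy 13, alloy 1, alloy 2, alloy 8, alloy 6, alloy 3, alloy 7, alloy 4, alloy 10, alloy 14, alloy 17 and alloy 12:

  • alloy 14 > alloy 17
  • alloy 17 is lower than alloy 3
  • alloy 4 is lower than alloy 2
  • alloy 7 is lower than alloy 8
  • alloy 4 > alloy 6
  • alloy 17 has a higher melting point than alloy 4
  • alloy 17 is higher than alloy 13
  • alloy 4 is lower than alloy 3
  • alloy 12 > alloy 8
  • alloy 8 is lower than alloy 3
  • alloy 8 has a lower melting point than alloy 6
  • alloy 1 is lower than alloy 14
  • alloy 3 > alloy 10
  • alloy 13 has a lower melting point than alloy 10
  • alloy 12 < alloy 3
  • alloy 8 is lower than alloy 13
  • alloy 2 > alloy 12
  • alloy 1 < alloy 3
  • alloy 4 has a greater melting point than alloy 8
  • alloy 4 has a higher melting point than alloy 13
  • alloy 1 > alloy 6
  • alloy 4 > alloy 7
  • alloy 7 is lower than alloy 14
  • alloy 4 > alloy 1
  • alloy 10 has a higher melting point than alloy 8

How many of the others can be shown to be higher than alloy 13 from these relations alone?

6

Directly above alloy 13: alloy 4, alloy 17, alloy 10.
One step further: alloy 14, alloy 2, alloy 3 (6 so far).
No other element is forced above alloy 13 by the given relations, so the count is 6.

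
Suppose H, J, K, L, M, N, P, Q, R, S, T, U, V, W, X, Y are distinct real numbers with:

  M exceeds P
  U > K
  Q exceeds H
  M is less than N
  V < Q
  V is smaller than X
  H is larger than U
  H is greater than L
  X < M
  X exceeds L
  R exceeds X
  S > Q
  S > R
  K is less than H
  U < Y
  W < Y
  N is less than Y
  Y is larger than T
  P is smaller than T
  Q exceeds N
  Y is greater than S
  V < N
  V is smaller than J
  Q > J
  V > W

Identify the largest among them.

Y

Chaining downward from Y: directly below it, W, U, T, N, S; then V, K, P, R, M, Q; then X, H, J; then L.
That covers every other element, and nothing is given above Y, so Y is the largest.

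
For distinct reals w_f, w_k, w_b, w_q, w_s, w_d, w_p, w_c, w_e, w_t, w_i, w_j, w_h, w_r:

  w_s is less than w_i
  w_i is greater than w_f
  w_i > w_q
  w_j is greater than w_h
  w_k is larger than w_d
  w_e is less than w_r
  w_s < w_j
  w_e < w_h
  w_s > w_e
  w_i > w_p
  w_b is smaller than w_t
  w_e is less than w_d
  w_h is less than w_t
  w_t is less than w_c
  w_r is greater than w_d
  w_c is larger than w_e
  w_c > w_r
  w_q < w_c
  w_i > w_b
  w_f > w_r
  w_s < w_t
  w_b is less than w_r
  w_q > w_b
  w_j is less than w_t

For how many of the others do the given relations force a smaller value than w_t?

Directly below w_t: w_b, w_s, w_h, w_j.
One step further: w_e (5 so far).
Nothing else is reachable below w_t; 5 in all.

5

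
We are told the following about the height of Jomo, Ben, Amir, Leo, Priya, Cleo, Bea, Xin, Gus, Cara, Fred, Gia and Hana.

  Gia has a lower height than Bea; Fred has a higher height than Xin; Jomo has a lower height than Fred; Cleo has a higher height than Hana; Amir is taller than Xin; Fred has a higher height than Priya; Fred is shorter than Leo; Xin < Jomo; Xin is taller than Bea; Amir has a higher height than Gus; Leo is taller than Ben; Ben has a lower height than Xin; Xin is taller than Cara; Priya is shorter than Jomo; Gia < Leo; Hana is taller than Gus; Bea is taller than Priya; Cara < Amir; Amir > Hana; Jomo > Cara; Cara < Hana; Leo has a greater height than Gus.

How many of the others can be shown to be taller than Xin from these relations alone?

The elements the relations force above Xin are Jomo, Amir, Fred, Leo — no chain reaches any other.
That is 4.

4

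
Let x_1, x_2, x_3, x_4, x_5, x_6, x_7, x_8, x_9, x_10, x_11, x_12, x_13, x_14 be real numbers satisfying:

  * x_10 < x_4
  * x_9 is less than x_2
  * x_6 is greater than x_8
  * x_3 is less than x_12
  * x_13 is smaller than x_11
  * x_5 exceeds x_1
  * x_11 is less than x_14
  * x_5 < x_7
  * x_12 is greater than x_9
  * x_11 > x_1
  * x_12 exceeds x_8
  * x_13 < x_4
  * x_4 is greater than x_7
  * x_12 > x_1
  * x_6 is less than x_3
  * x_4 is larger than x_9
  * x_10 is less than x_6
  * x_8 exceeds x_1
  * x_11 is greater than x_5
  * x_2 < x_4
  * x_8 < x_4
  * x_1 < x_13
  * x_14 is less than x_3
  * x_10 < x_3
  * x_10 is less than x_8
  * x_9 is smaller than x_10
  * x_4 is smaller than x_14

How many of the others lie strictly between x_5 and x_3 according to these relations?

The relations place x_5 below x_3. An element lies strictly between them when it is forced above x_5 and also forced below x_3.
Above x_5: {x_7, x_4, x_11, x_14, x_12}. Below x_3: {x_9, x_1, x_13, x_10, x_2, x_8, x_7, x_6, x_4, x_11, x_14}.
Intersection: {x_7, x_4, x_11, x_14} — 4.

4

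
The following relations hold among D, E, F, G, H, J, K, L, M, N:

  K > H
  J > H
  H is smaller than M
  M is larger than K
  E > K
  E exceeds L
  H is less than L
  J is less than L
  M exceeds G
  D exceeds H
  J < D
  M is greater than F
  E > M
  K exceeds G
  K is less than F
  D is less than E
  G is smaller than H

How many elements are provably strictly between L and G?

2

Chaining upward from G reaches: H, J, K, F, D, M, E.
Chaining downward from L reaches: H, J.
Strictly between G and L are those in both lists: H, J — 2 elements.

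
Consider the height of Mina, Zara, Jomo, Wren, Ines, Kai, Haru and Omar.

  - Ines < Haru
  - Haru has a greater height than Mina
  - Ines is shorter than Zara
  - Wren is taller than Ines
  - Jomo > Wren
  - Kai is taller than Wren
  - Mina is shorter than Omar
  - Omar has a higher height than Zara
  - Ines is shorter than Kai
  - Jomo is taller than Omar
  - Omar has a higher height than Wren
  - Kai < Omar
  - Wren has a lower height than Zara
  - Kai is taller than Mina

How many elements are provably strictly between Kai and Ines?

Chaining upward from Ines reaches: Wren, Zara, Omar, Haru, Jomo.
Chaining downward from Kai reaches: Wren, Mina.
Strictly between Ines and Kai are those in both lists: Wren — 1 element.

1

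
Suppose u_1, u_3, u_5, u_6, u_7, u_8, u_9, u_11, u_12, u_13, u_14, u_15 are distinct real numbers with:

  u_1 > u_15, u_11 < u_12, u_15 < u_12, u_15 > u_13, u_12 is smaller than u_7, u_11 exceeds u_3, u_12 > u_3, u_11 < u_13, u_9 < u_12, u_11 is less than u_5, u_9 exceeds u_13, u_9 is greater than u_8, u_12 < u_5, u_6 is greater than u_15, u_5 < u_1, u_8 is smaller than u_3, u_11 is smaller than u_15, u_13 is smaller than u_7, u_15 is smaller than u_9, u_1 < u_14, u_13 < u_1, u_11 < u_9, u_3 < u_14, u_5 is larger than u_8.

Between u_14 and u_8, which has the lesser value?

The relevant relations are u_8 < u_3; u_3 < u_11; u_11 < u_13; u_13 < u_15; u_15 < u_9; u_9 < u_12; u_12 < u_5; u_5 < u_1; u_1 < u_14.
Together: u_8 < u_3 < u_11 < u_13 < u_15 < u_9 < u_12 < u_5 < u_1 < u_14.
So u_8 < u_14; u_8 is the smaller of the two.

u_8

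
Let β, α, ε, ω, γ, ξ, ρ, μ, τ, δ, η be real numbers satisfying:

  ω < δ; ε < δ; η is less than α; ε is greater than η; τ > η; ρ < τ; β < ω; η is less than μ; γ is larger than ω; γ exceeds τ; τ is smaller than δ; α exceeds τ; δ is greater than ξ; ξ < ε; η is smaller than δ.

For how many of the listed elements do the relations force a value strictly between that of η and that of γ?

Chaining upward from η reaches: τ, μ, α, ε, δ.
Chaining downward from γ reaches: ρ, β, τ, ω.
Strictly between η and γ are those in both lists: τ — 1 element.

1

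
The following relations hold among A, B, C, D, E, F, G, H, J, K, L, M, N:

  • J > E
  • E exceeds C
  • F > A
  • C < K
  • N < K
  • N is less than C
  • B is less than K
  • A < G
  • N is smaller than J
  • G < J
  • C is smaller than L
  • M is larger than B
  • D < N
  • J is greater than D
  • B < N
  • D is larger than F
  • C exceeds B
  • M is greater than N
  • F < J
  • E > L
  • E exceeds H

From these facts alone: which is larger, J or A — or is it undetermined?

J

A < F < D < N < C < L < E < J, by transitivity through F, D, N, C, L, E.
So J is larger.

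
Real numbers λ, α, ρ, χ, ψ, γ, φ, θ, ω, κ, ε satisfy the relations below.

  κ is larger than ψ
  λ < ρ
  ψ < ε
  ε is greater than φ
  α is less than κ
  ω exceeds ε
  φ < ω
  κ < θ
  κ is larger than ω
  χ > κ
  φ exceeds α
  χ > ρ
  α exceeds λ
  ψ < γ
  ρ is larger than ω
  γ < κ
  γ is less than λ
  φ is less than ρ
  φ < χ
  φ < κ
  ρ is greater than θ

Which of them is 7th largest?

Piecing the relations together gives one ordering: ψ < γ < λ < α < φ < ε < ω < κ < θ < ρ < χ.
Counting 7 from the largest end gives φ.

φ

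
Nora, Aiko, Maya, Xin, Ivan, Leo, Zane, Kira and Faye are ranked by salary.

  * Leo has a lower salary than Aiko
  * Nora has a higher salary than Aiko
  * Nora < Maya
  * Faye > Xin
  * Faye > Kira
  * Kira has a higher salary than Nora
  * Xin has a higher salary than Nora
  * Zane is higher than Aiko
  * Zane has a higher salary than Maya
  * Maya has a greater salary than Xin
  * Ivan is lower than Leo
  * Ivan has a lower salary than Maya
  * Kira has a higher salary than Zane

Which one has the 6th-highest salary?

Nora

Piecing the relations together gives one ordering: Ivan < Leo < Aiko < Nora < Xin < Maya < Zane < Kira < Faye.
The 6th largest is Nora.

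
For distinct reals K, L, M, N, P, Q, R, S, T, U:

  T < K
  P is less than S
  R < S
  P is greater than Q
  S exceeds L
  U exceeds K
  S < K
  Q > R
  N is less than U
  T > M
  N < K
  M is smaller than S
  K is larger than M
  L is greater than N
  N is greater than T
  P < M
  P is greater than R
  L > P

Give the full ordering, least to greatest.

R < Q < P < M < T < N < L < S < K < U

Nothing is placed below R, so it is least; from there R < Q; Q < P; P < M; M < T; T < N; N < L; L < S; S < K; K < U, each given directly.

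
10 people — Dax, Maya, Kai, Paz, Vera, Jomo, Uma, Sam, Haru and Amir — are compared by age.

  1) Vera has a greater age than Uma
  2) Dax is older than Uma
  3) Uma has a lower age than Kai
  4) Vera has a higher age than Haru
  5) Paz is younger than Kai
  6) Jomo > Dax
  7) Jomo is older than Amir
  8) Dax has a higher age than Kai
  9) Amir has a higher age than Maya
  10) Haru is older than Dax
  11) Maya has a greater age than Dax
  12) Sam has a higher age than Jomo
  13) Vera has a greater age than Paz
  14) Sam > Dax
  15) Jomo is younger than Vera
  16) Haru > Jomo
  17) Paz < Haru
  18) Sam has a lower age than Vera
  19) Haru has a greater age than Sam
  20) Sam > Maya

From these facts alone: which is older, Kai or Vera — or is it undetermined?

Following the relations from Kai: Kai < Dax < Maya < Amir < Jomo < Sam < Haru < Vera.
So Vera is older.

Vera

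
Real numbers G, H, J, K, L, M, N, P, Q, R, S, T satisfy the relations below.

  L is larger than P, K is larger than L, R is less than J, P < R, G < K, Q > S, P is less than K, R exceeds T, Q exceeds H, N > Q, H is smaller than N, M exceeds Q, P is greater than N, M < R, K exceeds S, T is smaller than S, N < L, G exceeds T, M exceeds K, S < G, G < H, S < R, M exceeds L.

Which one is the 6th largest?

Chaining the given pairs: T < S < G < H < Q < N < P < L < K < M < R < J.
Counting 6 from the largest end gives P.

P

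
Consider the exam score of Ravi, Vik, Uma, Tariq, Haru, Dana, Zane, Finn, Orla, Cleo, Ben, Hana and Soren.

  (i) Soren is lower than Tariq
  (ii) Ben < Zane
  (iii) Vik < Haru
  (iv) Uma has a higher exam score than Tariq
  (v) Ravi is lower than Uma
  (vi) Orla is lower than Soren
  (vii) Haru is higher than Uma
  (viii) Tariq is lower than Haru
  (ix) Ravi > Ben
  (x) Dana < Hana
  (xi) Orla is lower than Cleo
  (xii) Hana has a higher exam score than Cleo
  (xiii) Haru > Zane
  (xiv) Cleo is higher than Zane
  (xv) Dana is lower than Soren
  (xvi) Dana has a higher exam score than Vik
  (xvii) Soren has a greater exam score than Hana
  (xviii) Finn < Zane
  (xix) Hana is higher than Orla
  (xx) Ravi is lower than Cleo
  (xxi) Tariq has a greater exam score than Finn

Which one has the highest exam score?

Haru

Chaining downward from Haru: directly below it, Zane, Vik, Tariq, Uma; then Finn, Ben, Ravi, Soren; then Orla, Dana, Hana; then Cleo.
That covers every other element, and nothing is given above Haru, so Haru is the highest exam score.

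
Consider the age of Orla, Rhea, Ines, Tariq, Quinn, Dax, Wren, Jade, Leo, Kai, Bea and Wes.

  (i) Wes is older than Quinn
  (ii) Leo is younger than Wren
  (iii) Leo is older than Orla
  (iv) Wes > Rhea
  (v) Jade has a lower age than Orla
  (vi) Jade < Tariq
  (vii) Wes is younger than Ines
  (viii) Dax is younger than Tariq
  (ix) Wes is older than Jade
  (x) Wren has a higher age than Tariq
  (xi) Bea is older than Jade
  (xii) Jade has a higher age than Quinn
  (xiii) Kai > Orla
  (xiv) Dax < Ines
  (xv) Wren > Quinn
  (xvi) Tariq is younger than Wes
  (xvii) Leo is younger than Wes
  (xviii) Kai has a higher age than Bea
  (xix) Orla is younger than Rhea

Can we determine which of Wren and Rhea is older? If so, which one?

Following every chain through Rhea: above Rhea we get Wes, Ines; below Rhea we get Quinn, Jade, Orla.
Wren is not reached, and no chain runs the other way from Wren to Rhea.
So the given relations leave the order of Rhea and Wren undetermined.

undetermined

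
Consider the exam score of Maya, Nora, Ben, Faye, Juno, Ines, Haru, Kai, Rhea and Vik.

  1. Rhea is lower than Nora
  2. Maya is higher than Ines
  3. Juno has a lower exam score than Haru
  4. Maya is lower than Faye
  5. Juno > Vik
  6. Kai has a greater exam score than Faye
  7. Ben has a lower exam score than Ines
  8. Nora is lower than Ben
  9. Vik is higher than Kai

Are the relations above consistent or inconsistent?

consistent

Every relation is compatible with Rhea < Nora < Ben < Ines < Maya < Faye < Kai < Vik < Juno < Haru; the set is consistent.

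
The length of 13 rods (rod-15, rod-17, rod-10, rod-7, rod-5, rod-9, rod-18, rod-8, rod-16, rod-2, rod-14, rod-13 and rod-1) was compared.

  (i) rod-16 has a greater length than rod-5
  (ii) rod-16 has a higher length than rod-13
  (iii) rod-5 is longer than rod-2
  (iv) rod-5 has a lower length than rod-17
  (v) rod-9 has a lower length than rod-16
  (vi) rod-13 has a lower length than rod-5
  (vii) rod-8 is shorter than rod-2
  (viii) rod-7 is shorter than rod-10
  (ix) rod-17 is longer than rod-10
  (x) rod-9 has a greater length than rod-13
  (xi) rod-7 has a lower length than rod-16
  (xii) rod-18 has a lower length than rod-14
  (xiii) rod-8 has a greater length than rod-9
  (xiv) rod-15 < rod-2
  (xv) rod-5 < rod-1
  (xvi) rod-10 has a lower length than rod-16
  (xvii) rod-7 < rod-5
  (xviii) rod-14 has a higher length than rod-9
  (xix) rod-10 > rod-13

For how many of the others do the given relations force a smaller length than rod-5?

6

The elements the relations force below rod-5 are rod-15, rod-13, rod-9, rod-8, rod-7, rod-2 — no chain reaches any other.
That is 6.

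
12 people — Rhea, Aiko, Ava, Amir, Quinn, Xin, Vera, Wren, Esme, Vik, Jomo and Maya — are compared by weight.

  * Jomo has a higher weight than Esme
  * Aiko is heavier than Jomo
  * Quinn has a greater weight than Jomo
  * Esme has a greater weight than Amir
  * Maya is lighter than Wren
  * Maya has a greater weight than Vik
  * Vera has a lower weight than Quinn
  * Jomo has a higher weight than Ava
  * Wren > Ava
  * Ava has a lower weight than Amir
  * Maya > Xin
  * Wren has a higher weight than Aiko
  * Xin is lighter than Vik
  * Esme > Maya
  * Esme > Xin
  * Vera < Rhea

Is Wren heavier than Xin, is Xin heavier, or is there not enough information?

Wren

The relevant relations are Xin < Vik; Vik < Maya; Maya < Esme; Esme < Jomo; Jomo < Aiko; Aiko < Wren.
Chaining these gives Xin < Vik < Maya < Esme < Jomo < Aiko < Wren.
So Wren is heavier.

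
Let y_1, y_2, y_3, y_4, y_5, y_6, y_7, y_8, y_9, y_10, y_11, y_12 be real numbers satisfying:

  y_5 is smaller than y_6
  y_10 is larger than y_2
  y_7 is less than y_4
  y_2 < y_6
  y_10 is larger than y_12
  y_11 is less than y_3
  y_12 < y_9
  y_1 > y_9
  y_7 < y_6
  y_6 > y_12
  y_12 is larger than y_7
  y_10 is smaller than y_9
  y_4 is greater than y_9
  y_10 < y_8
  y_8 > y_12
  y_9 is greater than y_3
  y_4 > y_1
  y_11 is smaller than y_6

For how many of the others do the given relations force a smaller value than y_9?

Directly below y_9: y_12, y_3, y_10.
One step further: y_7, y_11, y_2 (6 so far).
Nothing else is reachable below y_9; 6 in all.

6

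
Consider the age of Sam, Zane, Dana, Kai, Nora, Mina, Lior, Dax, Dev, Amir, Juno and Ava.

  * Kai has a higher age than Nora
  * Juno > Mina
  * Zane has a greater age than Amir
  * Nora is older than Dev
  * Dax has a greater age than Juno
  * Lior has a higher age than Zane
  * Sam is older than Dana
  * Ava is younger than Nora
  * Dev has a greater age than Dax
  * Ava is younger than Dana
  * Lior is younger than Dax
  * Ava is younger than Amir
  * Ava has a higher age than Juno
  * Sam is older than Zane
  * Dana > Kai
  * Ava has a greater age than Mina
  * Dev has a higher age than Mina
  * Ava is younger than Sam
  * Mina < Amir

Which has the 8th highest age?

Zane

Chaining the given pairs: Mina < Juno < Ava < Amir < Zane < Lior < Dax < Dev < Nora < Kai < Dana < Sam.
Counting 8 from the largest end gives Zane.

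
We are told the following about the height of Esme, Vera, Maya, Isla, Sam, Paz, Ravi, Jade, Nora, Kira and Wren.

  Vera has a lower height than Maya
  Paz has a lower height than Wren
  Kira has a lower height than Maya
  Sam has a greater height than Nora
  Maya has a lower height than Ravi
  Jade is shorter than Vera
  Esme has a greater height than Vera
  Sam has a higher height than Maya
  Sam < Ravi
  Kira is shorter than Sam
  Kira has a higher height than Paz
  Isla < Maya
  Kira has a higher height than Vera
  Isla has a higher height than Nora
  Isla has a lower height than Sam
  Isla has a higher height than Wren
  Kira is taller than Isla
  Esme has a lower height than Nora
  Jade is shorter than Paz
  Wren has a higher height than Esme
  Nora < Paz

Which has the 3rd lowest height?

The consecutive relations fix a unique order: Jade < Vera < Esme < Nora < Paz < Wren < Isla < Kira < Maya < Sam < Ravi.
The 3rd smallest is Esme.

Esme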